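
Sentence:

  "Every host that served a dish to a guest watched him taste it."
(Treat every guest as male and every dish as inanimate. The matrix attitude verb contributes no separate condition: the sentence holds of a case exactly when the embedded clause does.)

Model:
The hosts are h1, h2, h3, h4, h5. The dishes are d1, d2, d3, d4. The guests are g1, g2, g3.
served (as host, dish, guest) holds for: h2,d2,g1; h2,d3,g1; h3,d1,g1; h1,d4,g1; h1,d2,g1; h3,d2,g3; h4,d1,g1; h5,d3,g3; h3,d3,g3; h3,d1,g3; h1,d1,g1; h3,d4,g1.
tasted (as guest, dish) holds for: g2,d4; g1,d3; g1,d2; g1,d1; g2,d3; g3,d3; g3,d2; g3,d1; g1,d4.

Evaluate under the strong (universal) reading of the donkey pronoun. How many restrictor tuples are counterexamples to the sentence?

"him" takes "a guest" as antecedent and "it" takes "a dish"; both are donkey pronouns co-varying with the restrictor.
Strong reading: for every (h,d,g) with served(h,d,g), tasted(g,d).
Restrictor triples: (h1,d1,g1)→tasted(g1,d1) ✓  (h1,d2,g1)→tasted(g1,d2) ✓  (h1,d4,g1)→tasted(g1,d4) ✓  (h2,d2,g1)→tasted(g1,d2) ✓  (h2,d3,g1)→tasted(g1,d3) ✓  (h3,d1,g1)→tasted(g1,d1) ✓  (h3,d1,g3)→tasted(g3,d1) ✓  (h3,d2,g3)→tasted(g3,d2) ✓  (h3,d3,g3)→tasted(g3,d3) ✓  (h3,d4,g1)→tasted(g1,d4) ✓  (h4,d1,g1)→tasted(g1,d1) ✓  (h5,d3,g3)→tasted(g3,d3) ✓
Counterexamples (restrictor triples failing the scope): 0.

0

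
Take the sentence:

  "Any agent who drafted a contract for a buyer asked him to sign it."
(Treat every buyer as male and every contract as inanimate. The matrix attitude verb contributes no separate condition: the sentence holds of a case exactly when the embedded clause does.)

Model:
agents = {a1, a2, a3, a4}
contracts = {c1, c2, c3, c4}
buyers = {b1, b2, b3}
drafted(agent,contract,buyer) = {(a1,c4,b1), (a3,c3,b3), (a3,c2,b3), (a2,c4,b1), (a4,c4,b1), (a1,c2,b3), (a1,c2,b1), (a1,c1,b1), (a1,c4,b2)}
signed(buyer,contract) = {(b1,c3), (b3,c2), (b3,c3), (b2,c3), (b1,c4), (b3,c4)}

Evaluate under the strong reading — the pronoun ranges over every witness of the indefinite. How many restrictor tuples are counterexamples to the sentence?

"him" takes "a buyer" as antecedent and "it" takes "a contract"; both are donkey pronouns co-varying with the restrictor.
Strong reading: for every (a,c,b) with drafted(a,c,b), signed(b,c).
Restrictor triples: (a1,c1,b1)→signed(b1,c1) ✗  (a1,c2,b1)→signed(b1,c2) ✗  (a1,c2,b3)→signed(b3,c2) ✓  (a1,c4,b1)→signed(b1,c4) ✓  (a1,c4,b2)→signed(b2,c4) ✗  (a2,c4,b1)→signed(b1,c4) ✓  (a3,c2,b3)→signed(b3,c2) ✓  (a3,c3,b3)→signed(b3,c3) ✓  (a4,c4,b1)→signed(b1,c4) ✓
Counterexamples (restrictor triples failing the scope): 3.

3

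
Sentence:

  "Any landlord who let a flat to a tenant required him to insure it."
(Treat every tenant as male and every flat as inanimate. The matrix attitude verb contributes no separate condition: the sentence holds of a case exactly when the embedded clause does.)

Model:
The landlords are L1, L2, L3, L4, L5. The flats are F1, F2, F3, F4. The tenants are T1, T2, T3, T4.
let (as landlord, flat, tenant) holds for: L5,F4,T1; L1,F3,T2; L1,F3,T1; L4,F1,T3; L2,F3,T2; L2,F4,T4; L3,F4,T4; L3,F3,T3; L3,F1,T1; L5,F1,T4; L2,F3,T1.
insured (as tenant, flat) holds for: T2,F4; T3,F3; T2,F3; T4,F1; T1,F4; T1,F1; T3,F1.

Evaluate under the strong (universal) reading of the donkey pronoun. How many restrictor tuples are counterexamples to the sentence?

"him" takes "a tenant" as antecedent and "it" takes "a flat"; both are donkey pronouns co-varying with the restrictor.
Strong reading: for every (l,f,t) with let(l,f,t), insured(t,f).
Restrictor triples: (L1,F3,T1)→insured(T1,F3) ✗  (L1,F3,T2)→insured(T2,F3) ✓  (L2,F3,T1)→insured(T1,F3) ✗  (L2,F3,T2)→insured(T2,F3) ✓  (L2,F4,T4)→insured(T4,F4) ✗  (L3,F1,T1)→insured(T1,F1) ✓  (L3,F3,T3)→insured(T3,F3) ✓  (L3,F4,T4)→insured(T4,F4) ✗  (L4,F1,T3)→insured(T3,F1) ✓  (L5,F1,T4)→insured(T4,F1) ✓  (L5,F4,T1)→insured(T1,F4) ✓
Counterexamples (restrictor triples failing the scope): 4.

4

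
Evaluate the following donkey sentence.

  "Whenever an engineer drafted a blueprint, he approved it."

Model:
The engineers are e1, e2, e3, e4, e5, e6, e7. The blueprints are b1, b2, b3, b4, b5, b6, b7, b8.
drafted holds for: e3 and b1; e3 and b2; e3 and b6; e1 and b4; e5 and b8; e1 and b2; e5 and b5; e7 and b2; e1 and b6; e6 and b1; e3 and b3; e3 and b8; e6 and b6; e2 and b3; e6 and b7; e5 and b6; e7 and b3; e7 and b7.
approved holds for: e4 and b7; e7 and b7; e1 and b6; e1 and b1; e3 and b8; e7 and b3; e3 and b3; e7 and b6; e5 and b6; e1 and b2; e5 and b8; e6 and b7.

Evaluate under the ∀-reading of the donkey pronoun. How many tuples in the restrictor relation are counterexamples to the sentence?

"it" takes "a blueprint" as antecedent — a donkey pronoun bound across the clause boundary.
Strong reading: for every (e,b) with drafted(e,b), approved(e,b).
Restrictor pairs: (e1,b2) ✓  (e1,b4) ✗  (e1,b6) ✓  (e2,b3) ✗  (e3,b1) ✗  (e3,b2) ✗  (e3,b3) ✓  (e3,b6) ✗  (e3,b8) ✓  (e5,b5) ✗  (e5,b6) ✓  (e5,b8) ✓  (e6,b1) ✗  (e6,b6) ✗  (e6,b7) ✓  (e7,b2) ✗  (e7,b3) ✓  (e7,b7) ✓
Counterexamples (restrictor pairs failing the scope): 9.

9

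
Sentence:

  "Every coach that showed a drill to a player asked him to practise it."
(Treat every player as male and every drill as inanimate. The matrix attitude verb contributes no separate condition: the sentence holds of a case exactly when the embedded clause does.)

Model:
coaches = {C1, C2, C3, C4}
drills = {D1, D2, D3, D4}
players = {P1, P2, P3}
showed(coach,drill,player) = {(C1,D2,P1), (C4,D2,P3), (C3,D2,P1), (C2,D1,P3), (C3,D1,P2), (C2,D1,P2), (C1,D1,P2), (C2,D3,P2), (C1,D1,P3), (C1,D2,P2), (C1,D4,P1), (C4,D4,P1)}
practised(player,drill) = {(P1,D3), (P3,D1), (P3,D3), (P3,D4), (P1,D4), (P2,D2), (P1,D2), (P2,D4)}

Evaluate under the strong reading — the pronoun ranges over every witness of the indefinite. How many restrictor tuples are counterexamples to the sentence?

5

"him" takes "a player" as antecedent and "it" takes "a drill"; both are donkey pronouns co-varying with the restrictor.
Strong reading: for every (c,d,p) with showed(c,d,p), practised(p,d).
Restrictor triples: (C1,D1,P2)→practised(P2,D1) ✗  (C1,D1,P3)→practised(P3,D1) ✓  (C1,D2,P1)→practised(P1,D2) ✓  (C1,D2,P2)→practised(P2,D2) ✓  (C1,D4,P1)→practised(P1,D4) ✓  (C2,D1,P2)→practised(P2,D1) ✗  (C2,D1,P3)→practised(P3,D1) ✓  (C2,D3,P2)→practised(P2,D3) ✗  (C3,D1,P2)→practised(P2,D1) ✗  (C3,D2,P1)→practised(P1,D2) ✓  (C4,D2,P3)→practised(P3,D2) ✗  (C4,D4,P1)→practised(P1,D4) ✓
Counterexamples (restrictor triples failing the scope): 5.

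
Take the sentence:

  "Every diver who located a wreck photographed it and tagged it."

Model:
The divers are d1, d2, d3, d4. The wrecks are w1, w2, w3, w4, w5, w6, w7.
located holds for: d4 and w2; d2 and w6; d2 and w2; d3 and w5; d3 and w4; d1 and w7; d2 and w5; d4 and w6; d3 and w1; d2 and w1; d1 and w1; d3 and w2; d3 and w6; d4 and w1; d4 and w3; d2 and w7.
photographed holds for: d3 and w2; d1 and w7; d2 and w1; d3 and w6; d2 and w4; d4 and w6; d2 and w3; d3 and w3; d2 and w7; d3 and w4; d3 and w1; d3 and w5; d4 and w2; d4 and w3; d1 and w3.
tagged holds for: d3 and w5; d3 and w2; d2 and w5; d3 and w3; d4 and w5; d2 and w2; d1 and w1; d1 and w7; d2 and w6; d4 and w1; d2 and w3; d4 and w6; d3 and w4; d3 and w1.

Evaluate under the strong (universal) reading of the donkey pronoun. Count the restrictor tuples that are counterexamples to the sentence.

"it" takes "a wreck" as antecedent — a donkey pronoun bound across the clause boundary.
Strong reading: for every (d,w) with located(d,w), photographed(d,w) ∧ tagged(d,w).
Restrictor pairs: (d1,w1) ✗  (d1,w7) ✓  (d2,w1) ✗  (d2,w2) ✗  (d2,w5) ✗  (d2,w6) ✗  (d2,w7) ✗  (d3,w1) ✓  (d3,w2) ✓  (d3,w4) ✓  (d3,w5) ✓  (d3,w6) ✗  (d4,w1) ✗  (d4,w2) ✗  (d4,w3) ✗  (d4,w6) ✓
Counterexamples (restrictor pairs failing the scope): 10.

10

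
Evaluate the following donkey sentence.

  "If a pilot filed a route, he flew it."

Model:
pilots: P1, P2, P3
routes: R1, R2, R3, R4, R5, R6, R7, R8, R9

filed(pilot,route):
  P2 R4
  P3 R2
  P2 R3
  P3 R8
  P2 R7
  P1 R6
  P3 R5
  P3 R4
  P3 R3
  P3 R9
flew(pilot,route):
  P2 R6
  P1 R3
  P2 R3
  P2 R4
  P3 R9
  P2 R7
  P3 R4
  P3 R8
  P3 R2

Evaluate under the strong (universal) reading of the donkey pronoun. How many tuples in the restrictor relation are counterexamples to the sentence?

"it" takes "a route" as antecedent — a donkey pronoun bound across the clause boundary.
Strong reading: for every (p,r) with filed(p,r), flew(p,r).
Restrictor pairs: (P1,R6) ✗  (P2,R3) ✓  (P2,R4) ✓  (P2,R7) ✓  (P3,R2) ✓  (P3,R3) ✗  (P3,R4) ✓  (P3,R5) ✗  (P3,R8) ✓  (P3,R9) ✓
Counterexamples (restrictor pairs failing the scope): 3.

3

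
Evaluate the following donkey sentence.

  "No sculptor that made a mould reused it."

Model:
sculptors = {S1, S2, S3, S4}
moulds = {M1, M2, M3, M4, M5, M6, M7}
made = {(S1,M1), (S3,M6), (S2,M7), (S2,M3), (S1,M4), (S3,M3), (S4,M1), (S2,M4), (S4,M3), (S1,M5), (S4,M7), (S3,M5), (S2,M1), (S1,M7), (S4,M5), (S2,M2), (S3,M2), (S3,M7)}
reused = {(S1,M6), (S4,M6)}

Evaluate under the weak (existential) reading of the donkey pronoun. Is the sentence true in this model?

True

"it" takes "a mould" as antecedent — a donkey pronoun bound across the clause boundary.
Truth condition: for no (s,m) with made(s,m) does reused(s,m) hold.
Restrictor pairs — does the scope hold? (S1,M1):fails  (S1,M4):fails  (S1,M5):fails  (S1,M7):fails  (S2,M1):fails  (S2,M2):fails  (S2,M3):fails  (S2,M4):fails  (S2,M7):fails  (S3,M2):fails  (S3,M3):fails  (S3,M5):fails  (S3,M6):fails  (S3,M7):fails  (S4,M1):fails  (S4,M3):fails  (S4,M5):fails  (S4,M7):fails
Scope holds for no restrictor pair, so the sentence is true.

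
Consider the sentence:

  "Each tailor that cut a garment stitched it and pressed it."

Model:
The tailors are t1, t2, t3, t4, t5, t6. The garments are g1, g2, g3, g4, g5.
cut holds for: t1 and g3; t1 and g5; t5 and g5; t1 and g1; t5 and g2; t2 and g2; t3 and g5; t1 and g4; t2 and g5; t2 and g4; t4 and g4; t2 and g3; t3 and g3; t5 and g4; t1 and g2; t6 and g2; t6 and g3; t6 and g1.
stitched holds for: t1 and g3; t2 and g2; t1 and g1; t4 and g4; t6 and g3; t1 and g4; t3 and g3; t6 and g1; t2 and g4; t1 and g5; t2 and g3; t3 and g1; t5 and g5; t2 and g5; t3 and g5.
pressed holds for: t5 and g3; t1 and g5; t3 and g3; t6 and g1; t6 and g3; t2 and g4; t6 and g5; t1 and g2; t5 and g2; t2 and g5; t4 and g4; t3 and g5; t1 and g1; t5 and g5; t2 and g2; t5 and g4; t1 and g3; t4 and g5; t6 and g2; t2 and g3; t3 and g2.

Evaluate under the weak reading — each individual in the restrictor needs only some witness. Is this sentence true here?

"it" takes "a garment" as antecedent — a donkey pronoun bound across the clause boundary.
Weak reading: every tailor t with some cut-garment has at least one cut-garment g such that stitched(t,g) ∧ pressed(t,g).
Per tailor: t1:✓  t2:✓  t3:✓  t4:✓  t5:✓  t6:✓
Every tailor in the restrictor has a witness.

True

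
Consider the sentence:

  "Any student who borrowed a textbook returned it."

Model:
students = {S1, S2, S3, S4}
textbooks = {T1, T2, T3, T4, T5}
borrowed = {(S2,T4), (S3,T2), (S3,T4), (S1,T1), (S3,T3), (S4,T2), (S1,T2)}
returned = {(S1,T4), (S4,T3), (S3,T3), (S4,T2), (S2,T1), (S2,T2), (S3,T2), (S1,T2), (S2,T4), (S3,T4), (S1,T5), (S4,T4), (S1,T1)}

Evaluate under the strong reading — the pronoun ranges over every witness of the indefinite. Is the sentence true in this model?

True

"it" takes "a textbook" as antecedent — a donkey pronoun bound across the clause boundary.
Strong reading: for every (s,t) with borrowed(s,t), returned(s,t).
Restrictor pairs: (S1,T1) ✓  (S1,T2) ✓  (S2,T4) ✓  (S3,T2) ✓  (S3,T3) ✓  (S3,T4) ✓  (S4,T2) ✓
Every restrictor pair satisfies the scope.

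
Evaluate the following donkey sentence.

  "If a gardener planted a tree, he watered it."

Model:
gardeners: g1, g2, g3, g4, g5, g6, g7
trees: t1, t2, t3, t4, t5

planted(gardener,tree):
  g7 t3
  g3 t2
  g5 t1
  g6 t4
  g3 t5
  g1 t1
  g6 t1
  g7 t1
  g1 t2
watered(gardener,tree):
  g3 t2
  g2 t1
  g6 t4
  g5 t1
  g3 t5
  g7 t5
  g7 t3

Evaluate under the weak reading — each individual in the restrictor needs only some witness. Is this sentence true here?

False

"it" takes "a tree" as antecedent — a donkey pronoun bound across the clause boundary.
Weak reading: every gardener g with some planted-tree has at least one planted-tree t such that watered(g,t).
Per gardener: g1:✗  g3:✓  g5:✓  g6:✓  g7:✓
g1 has no witness among its planted-trees.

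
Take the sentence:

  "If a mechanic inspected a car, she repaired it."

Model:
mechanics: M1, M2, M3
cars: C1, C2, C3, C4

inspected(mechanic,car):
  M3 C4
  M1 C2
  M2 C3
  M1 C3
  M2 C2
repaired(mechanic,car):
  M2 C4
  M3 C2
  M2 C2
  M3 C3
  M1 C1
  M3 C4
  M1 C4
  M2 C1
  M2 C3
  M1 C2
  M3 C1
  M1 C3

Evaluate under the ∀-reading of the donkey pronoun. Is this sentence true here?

"it" takes "a car" as antecedent — a donkey pronoun bound across the clause boundary.
Strong reading: for every (m,c) with inspected(m,c), repaired(m,c).
Restrictor pairs: (M1,C2) ✓  (M1,C3) ✓  (M2,C2) ✓  (M2,C3) ✓  (M3,C4) ✓
Every restrictor pair satisfies the scope.

True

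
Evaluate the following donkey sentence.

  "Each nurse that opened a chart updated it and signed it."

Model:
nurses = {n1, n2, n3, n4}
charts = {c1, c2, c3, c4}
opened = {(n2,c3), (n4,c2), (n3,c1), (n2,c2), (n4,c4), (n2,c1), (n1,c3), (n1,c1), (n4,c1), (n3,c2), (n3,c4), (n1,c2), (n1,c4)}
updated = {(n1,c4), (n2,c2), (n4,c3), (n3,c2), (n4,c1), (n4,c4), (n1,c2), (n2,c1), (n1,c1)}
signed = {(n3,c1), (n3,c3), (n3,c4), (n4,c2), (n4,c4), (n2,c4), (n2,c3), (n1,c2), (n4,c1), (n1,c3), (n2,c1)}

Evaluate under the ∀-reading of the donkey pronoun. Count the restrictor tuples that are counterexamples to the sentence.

"it" takes "a chart" as antecedent — a donkey pronoun bound across the clause boundary.
Strong reading: for every (n,c) with opened(n,c), updated(n,c) ∧ signed(n,c).
Restrictor pairs: (n1,c1) ✗  (n1,c2) ✓  (n1,c3) ✗  (n1,c4) ✗  (n2,c1) ✓  (n2,c2) ✗  (n2,c3) ✗  (n3,c1) ✗  (n3,c2) ✗  (n3,c4) ✗  (n4,c1) ✓  (n4,c2) ✗  (n4,c4) ✓
Counterexamples (restrictor pairs failing the scope): 9.

9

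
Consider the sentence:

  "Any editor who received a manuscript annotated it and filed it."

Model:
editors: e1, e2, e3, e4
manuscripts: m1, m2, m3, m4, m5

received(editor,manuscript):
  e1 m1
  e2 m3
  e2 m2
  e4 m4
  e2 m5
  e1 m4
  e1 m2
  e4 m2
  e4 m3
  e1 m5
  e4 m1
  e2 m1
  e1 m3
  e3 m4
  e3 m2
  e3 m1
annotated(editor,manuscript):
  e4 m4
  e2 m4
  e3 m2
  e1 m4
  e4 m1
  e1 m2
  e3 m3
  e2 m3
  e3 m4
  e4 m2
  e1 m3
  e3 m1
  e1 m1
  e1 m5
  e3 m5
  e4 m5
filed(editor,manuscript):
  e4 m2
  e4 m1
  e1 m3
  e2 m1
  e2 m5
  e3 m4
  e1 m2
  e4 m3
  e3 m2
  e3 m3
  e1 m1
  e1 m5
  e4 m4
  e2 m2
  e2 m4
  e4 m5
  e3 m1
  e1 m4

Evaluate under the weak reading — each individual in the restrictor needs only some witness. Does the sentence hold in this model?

"it" takes "a manuscript" as antecedent — a donkey pronoun bound across the clause boundary.
Weak reading: every editor e with some received-manuscript has at least one received-manuscript m such that annotated(e,m) ∧ filed(e,m).
Per editor: e1:✓  e2:✗  e3:✓  e4:✓
e2 has no witness among its received-manuscripts.

False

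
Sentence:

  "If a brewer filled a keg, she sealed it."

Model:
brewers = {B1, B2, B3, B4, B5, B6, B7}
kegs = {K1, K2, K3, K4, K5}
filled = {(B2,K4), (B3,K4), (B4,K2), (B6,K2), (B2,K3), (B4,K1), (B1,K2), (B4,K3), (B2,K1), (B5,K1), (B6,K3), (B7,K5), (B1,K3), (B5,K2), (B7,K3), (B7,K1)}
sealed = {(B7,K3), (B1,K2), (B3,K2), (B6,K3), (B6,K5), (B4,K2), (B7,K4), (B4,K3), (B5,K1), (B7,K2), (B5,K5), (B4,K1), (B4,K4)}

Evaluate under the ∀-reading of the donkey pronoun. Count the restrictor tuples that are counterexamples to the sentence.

9

"it" takes "a keg" as antecedent — a donkey pronoun bound across the clause boundary.
Strong reading: for every (b,k) with filled(b,k), sealed(b,k).
Restrictor pairs: (B1,K2) ✓  (B1,K3) ✗  (B2,K1) ✗  (B2,K3) ✗  (B2,K4) ✗  (B3,K4) ✗  (B4,K1) ✓  (B4,K2) ✓  (B4,K3) ✓  (B5,K1) ✓  (B5,K2) ✗  (B6,K2) ✗  (B6,K3) ✓  (B7,K1) ✗  (B7,K3) ✓  (B7,K5) ✗
Counterexamples (restrictor pairs failing the scope): 9.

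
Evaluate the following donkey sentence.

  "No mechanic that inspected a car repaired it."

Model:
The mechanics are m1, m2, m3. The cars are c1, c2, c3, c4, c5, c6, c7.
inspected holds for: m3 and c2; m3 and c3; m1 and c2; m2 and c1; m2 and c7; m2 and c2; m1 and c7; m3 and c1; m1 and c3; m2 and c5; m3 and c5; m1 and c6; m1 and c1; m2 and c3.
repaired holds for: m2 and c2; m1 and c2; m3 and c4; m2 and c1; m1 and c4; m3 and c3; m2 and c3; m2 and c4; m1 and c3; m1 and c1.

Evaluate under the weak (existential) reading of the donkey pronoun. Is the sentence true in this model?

"it" takes "a car" as antecedent — a donkey pronoun bound across the clause boundary.
Truth condition: for no (m,c) with inspected(m,c) does repaired(m,c) hold.
Restrictor pairs — does the scope hold? (m1,c1):holds  (m1,c2):holds  (m1,c3):holds  (m1,c6):fails  (m1,c7):fails  (m2,c1):holds  (m2,c2):holds  (m2,c3):holds  (m2,c5):fails  (m2,c7):fails  (m3,c1):fails  (m3,c2):fails  (m3,c3):holds  (m3,c5):fails
Scope holds for 7 pair(s), so the sentence is false.

False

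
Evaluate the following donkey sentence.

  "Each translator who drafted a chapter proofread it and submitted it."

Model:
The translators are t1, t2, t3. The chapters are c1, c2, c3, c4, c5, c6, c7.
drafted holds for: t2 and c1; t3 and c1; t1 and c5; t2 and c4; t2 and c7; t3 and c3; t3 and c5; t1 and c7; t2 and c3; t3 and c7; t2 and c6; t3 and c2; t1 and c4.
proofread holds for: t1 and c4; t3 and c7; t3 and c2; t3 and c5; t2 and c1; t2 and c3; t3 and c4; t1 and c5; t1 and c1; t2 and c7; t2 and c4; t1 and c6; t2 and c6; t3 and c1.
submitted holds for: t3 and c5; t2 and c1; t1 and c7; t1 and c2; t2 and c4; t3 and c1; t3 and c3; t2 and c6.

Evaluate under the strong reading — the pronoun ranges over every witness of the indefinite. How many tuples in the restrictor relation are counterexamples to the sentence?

8

"it" takes "a chapter" as antecedent — a donkey pronoun bound across the clause boundary.
Strong reading: for every (t,c) with drafted(t,c), proofread(t,c) ∧ submitted(t,c).
Restrictor pairs: (t1,c4) ✗  (t1,c5) ✗  (t1,c7) ✗  (t2,c1) ✓  (t2,c3) ✗  (t2,c4) ✓  (t2,c6) ✓  (t2,c7) ✗  (t3,c1) ✓  (t3,c2) ✗  (t3,c3) ✗  (t3,c5) ✓  (t3,c7) ✗
Counterexamples (restrictor pairs failing the scope): 8.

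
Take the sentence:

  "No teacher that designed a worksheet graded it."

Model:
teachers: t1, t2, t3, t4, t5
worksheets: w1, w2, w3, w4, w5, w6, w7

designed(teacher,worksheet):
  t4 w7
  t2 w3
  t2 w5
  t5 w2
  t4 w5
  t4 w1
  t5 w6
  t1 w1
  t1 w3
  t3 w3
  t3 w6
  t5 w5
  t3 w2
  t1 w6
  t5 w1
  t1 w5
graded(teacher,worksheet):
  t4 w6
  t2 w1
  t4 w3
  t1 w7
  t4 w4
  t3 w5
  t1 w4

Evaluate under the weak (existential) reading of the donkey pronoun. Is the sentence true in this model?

True

"it" takes "a worksheet" as antecedent — a donkey pronoun bound across the clause boundary.
Truth condition: for no (t,w) with designed(t,w) does graded(t,w) hold.
Restrictor pairs — does the scope hold? (t1,w1):fails  (t1,w3):fails  (t1,w5):fails  (t1,w6):fails  (t2,w3):fails  (t2,w5):fails  (t3,w2):fails  (t3,w3):fails  (t3,w6):fails  (t4,w1):fails  (t4,w5):fails  (t4,w7):fails  (t5,w1):fails  (t5,w2):fails  (t5,w5):fails  (t5,w6):fails
Scope holds for no restrictor pair, so the sentence is true.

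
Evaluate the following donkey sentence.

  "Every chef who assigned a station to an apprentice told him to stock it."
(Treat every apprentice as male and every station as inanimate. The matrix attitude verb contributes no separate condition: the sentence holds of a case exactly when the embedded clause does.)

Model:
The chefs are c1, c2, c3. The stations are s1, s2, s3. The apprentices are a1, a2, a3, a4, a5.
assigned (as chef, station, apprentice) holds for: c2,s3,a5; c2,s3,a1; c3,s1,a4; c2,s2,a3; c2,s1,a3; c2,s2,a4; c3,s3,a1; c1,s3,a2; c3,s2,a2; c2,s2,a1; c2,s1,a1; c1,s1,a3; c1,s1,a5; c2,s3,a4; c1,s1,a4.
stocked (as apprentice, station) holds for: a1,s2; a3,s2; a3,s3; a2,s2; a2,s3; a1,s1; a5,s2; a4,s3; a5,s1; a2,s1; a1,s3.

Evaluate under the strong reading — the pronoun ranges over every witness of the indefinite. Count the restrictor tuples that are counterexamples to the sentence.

6

"him" takes "an apprentice" as antecedent and "it" takes "a station"; both are donkey pronouns co-varying with the restrictor.
Strong reading: for every (c,s,a) with assigned(c,s,a), stocked(a,s).
Restrictor triples: (c1,s1,a3)→stocked(a3,s1) ✗  (c1,s1,a4)→stocked(a4,s1) ✗  (c1,s1,a5)→stocked(a5,s1) ✓  (c1,s3,a2)→stocked(a2,s3) ✓  (c2,s1,a1)→stocked(a1,s1) ✓  (c2,s1,a3)→stocked(a3,s1) ✗  (c2,s2,a1)→stocked(a1,s2) ✓  (c2,s2,a3)→stocked(a3,s2) ✓  (c2,s2,a4)→stocked(a4,s2) ✗  (c2,s3,a1)→stocked(a1,s3) ✓  (c2,s3,a4)→stocked(a4,s3) ✓  (c2,s3,a5)→stocked(a5,s3) ✗  (c3,s1,a4)→stocked(a4,s1) ✗  (c3,s2,a2)→stocked(a2,s2) ✓  (c3,s3,a1)→stocked(a1,s3) ✓
Counterexamples (restrictor triples failing the scope): 6.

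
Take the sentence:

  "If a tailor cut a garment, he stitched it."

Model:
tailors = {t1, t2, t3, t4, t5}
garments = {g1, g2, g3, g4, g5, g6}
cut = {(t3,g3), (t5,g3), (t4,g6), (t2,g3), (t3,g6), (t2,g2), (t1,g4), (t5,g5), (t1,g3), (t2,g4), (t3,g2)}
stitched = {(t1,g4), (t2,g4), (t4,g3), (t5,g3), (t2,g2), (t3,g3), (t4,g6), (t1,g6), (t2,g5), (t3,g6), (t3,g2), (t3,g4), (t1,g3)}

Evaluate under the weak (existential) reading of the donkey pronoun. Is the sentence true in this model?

True

"it" takes "a garment" as antecedent — a donkey pronoun bound across the clause boundary.
Weak reading: every tailor t with some cut-garment has at least one cut-garment g such that stitched(t,g).
Per tailor: t1:✓  t2:✓  t3:✓  t4:✓  t5:✓
Every tailor in the restrictor has a witness.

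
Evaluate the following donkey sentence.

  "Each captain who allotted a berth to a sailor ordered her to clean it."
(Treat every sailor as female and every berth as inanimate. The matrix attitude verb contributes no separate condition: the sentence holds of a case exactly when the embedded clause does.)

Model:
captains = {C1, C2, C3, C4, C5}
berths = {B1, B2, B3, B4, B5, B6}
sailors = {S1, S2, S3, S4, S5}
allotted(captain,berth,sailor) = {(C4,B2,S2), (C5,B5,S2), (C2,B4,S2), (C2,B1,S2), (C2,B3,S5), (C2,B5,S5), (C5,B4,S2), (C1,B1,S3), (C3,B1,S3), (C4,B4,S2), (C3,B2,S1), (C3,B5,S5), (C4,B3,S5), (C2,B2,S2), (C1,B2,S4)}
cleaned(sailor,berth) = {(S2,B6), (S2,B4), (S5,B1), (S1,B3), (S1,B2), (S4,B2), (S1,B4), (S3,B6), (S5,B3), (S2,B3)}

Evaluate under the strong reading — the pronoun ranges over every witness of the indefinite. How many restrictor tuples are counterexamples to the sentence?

"her" takes "a sailor" as antecedent and "it" takes "a berth"; both are donkey pronouns co-varying with the restrictor.
Strong reading: for every (c,b,s) with allotted(c,b,s), cleaned(s,b).
Restrictor triples: (C1,B1,S3)→cleaned(S3,B1) ✗  (C1,B2,S4)→cleaned(S4,B2) ✓  (C2,B1,S2)→cleaned(S2,B1) ✗  (C2,B2,S2)→cleaned(S2,B2) ✗  (C2,B3,S5)→cleaned(S5,B3) ✓  (C2,B4,S2)→cleaned(S2,B4) ✓  (C2,B5,S5)→cleaned(S5,B5) ✗  (C3,B1,S3)→cleaned(S3,B1) ✗  (C3,B2,S1)→cleaned(S1,B2) ✓  (C3,B5,S5)→cleaned(S5,B5) ✗  (C4,B2,S2)→cleaned(S2,B2) ✗  (C4,B3,S5)→cleaned(S5,B3) ✓  (C4,B4,S2)→cleaned(S2,B4) ✓  (C5,B4,S2)→cleaned(S2,B4) ✓  (C5,B5,S2)→cleaned(S2,B5) ✗
Counterexamples (restrictor triples failing the scope): 8.

8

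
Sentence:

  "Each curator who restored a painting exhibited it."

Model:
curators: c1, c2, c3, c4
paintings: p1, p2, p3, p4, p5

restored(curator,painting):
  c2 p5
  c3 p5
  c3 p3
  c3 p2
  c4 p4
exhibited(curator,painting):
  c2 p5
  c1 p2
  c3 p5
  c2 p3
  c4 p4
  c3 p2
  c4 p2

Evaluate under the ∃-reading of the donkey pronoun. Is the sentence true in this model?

"it" takes "a painting" as antecedent — a donkey pronoun bound across the clause boundary.
Weak reading: every curator c with some restored-painting has at least one restored-painting p such that exhibited(c,p).
Per curator: c2:✓  c3:✓  c4:✓
Every curator in the restrictor has a witness.

True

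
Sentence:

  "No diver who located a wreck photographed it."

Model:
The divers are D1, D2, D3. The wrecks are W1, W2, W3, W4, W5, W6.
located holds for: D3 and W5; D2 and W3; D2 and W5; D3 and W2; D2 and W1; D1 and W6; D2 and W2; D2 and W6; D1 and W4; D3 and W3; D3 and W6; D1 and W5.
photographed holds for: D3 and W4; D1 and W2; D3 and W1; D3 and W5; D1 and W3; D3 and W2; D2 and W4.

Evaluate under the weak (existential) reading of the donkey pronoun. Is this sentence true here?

"it" takes "a wreck" as antecedent — a donkey pronoun bound across the clause boundary.
Truth condition: for no (d,w) with located(d,w) does photographed(d,w) hold.
Restrictor pairs — does the scope hold? (D1,W4):fails  (D1,W5):fails  (D1,W6):fails  (D2,W1):fails  (D2,W2):fails  (D2,W3):fails  (D2,W5):fails  (D2,W6):fails  (D3,W2):holds  (D3,W3):fails  (D3,W5):holds  (D3,W6):fails
Scope holds for 2 pair(s), so the sentence is false.

False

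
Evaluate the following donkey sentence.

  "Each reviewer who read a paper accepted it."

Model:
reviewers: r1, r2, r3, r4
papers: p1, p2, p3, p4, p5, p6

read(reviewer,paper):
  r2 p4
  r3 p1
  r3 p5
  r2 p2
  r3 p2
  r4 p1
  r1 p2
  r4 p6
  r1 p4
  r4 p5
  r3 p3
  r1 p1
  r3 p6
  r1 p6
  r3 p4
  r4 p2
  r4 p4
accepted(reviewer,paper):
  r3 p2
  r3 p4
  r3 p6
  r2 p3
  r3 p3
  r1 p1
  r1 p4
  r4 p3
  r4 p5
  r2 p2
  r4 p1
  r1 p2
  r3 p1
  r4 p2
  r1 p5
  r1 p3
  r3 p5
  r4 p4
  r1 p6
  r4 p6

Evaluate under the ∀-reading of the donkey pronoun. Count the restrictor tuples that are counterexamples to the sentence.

1

"it" takes "a paper" as antecedent — a donkey pronoun bound across the clause boundary.
Strong reading: for every (r,p) with read(r,p), accepted(r,p).
Restrictor pairs: (r1,p1) ✓  (r1,p2) ✓  (r1,p4) ✓  (r1,p6) ✓  (r2,p2) ✓  (r2,p4) ✗  (r3,p1) ✓  (r3,p2) ✓  (r3,p3) ✓  (r3,p4) ✓  (r3,p5) ✓  (r3,p6) ✓  (r4,p1) ✓  (r4,p2) ✓  (r4,p4) ✓  (r4,p5) ✓  (r4,p6) ✓
Counterexamples (restrictor pairs failing the scope): 1.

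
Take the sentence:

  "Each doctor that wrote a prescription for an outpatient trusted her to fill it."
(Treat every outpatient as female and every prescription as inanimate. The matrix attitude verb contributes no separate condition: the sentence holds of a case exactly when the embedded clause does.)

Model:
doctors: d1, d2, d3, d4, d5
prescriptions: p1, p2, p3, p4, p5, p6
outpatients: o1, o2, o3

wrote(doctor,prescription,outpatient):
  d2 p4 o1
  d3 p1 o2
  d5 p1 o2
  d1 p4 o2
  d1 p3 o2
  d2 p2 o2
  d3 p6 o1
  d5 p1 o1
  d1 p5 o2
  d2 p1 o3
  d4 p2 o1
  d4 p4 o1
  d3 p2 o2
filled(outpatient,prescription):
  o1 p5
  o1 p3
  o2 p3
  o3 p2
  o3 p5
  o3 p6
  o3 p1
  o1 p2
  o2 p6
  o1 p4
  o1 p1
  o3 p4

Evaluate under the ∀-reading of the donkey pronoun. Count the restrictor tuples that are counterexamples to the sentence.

7

"her" takes "an outpatient" as antecedent and "it" takes "a prescription"; both are donkey pronouns co-varying with the restrictor.
Strong reading: for every (d,p,o) with wrote(d,p,o), filled(o,p).
Restrictor triples: (d1,p3,o2)→filled(o2,p3) ✓  (d1,p4,o2)→filled(o2,p4) ✗  (d1,p5,o2)→filled(o2,p5) ✗  (d2,p1,o3)→filled(o3,p1) ✓  (d2,p2,o2)→filled(o2,p2) ✗  (d2,p4,o1)→filled(o1,p4) ✓  (d3,p1,o2)→filled(o2,p1) ✗  (d3,p2,o2)→filled(o2,p2) ✗  (d3,p6,o1)→filled(o1,p6) ✗  (d4,p2,o1)→filled(o1,p2) ✓  (d4,p4,o1)→filled(o1,p4) ✓  (d5,p1,o1)→filled(o1,p1) ✓  (d5,p1,o2)→filled(o2,p1) ✗
Counterexamples (restrictor triples failing the scope): 7.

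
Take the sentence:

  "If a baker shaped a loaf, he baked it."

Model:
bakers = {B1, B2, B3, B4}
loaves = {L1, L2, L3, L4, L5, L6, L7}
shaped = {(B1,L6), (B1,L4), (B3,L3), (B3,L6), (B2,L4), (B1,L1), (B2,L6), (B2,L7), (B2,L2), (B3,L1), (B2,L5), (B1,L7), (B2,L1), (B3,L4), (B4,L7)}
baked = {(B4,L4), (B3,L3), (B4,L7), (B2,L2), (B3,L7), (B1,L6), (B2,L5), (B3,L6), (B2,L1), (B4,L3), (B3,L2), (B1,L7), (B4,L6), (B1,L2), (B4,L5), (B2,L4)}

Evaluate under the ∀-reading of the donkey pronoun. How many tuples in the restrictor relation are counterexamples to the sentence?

6

"it" takes "a loaf" as antecedent — a donkey pronoun bound across the clause boundary.
Strong reading: for every (b,l) with shaped(b,l), baked(b,l).
Restrictor pairs: (B1,L1) ✗  (B1,L4) ✗  (B1,L6) ✓  (B1,L7) ✓  (B2,L1) ✓  (B2,L2) ✓  (B2,L4) ✓  (B2,L5) ✓  (B2,L6) ✗  (B2,L7) ✗  (B3,L1) ✗  (B3,L3) ✓  (B3,L4) ✗  (B3,L6) ✓  (B4,L7) ✓
Counterexamples (restrictor pairs failing the scope): 6.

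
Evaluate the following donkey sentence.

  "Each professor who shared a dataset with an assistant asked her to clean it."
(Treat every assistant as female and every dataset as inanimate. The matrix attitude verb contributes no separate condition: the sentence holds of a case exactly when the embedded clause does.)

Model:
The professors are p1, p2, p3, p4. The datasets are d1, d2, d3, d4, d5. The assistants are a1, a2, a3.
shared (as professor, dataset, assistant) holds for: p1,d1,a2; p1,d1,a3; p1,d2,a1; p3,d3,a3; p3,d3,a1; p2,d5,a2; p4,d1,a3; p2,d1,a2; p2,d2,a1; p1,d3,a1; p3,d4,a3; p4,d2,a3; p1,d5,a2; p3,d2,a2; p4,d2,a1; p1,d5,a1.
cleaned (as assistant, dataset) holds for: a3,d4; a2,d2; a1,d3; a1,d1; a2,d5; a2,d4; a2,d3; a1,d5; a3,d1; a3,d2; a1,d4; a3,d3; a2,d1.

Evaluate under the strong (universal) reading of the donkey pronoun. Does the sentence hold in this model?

"her" takes "an assistant" as antecedent and "it" takes "a dataset"; both are donkey pronouns co-varying with the restrictor.
Strong reading: for every (p,d,a) with shared(p,d,a), cleaned(a,d).
Restrictor triples: (p1,d1,a2)→cleaned(a2,d1) ✓  (p1,d1,a3)→cleaned(a3,d1) ✓  (p1,d2,a1)→cleaned(a1,d2) ✗  (p1,d3,a1)→cleaned(a1,d3) ✓  (p1,d5,a1)→cleaned(a1,d5) ✓  (p1,d5,a2)→cleaned(a2,d5) ✓  (p2,d1,a2)→cleaned(a2,d1) ✓  (p2,d2,a1)→cleaned(a1,d2) ✗  (p2,d5,a2)→cleaned(a2,d5) ✓  (p3,d2,a2)→cleaned(a2,d2) ✓  (p3,d3,a1)→cleaned(a1,d3) ✓  (p3,d3,a3)→cleaned(a3,d3) ✓  (p3,d4,a3)→cleaned(a3,d4) ✓  (p4,d1,a3)→cleaned(a3,d1) ✓  (p4,d2,a1)→cleaned(a1,d2) ✗  (p4,d2,a3)→cleaned(a3,d2) ✓
Counterexample: (p1,d2,a1) — cleaned(a1,d2) does not hold.

False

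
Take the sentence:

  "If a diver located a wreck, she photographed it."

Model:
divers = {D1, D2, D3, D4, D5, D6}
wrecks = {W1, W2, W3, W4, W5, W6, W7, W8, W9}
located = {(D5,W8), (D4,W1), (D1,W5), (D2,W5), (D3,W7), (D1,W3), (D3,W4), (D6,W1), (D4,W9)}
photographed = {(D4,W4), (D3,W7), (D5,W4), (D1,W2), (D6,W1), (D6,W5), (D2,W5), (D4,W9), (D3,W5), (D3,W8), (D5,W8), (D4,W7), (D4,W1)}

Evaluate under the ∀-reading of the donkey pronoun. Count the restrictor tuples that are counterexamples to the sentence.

3

"it" takes "a wreck" as antecedent — a donkey pronoun bound across the clause boundary.
Strong reading: for every (d,w) with located(d,w), photographed(d,w).
Restrictor pairs: (D1,W3) ✗  (D1,W5) ✗  (D2,W5) ✓  (D3,W4) ✗  (D3,W7) ✓  (D4,W1) ✓  (D4,W9) ✓  (D5,W8) ✓  (D6,W1) ✓
Counterexamples (restrictor pairs failing the scope): 3.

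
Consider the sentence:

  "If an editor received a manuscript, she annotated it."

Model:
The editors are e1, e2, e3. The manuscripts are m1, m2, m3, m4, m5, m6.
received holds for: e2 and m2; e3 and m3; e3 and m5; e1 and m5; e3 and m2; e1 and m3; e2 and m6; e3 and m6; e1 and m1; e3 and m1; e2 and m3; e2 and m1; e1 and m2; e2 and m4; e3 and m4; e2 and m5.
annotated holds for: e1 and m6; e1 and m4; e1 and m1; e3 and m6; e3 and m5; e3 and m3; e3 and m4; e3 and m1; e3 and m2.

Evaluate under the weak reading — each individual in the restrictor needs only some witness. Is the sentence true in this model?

False

"it" takes "a manuscript" as antecedent — a donkey pronoun bound across the clause boundary.
Weak reading: every editor e with some received-manuscript has at least one received-manuscript m such that annotated(e,m).
Per editor: e1:✓  e2:✗  e3:✓
e2 has no witness among its received-manuscripts.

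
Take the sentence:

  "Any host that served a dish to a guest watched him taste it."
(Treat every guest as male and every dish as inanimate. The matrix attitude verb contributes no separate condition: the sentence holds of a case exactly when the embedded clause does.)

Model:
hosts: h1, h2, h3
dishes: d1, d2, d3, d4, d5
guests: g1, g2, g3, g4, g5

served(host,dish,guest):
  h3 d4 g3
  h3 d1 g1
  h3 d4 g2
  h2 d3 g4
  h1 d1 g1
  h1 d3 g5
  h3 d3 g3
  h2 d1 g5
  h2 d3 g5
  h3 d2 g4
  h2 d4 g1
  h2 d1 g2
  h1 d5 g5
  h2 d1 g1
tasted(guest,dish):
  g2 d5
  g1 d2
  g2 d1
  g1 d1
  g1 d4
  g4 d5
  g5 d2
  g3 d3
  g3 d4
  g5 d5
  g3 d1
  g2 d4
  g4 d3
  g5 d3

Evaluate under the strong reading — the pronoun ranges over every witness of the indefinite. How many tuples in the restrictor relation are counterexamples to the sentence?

"him" takes "a guest" as antecedent and "it" takes "a dish"; both are donkey pronouns co-varying with the restrictor.
Strong reading: for every (h,d,g) with served(h,d,g), tasted(g,d).
Restrictor triples: (h1,d1,g1)→tasted(g1,d1) ✓  (h1,d3,g5)→tasted(g5,d3) ✓  (h1,d5,g5)→tasted(g5,d5) ✓  (h2,d1,g1)→tasted(g1,d1) ✓  (h2,d1,g2)→tasted(g2,d1) ✓  (h2,d1,g5)→tasted(g5,d1) ✗  (h2,d3,g4)→tasted(g4,d3) ✓  (h2,d3,g5)→tasted(g5,d3) ✓  (h2,d4,g1)→tasted(g1,d4) ✓  (h3,d1,g1)→tasted(g1,d1) ✓  (h3,d2,g4)→tasted(g4,d2) ✗  (h3,d3,g3)→tasted(g3,d3) ✓  (h3,d4,g2)→tasted(g2,d4) ✓  (h3,d4,g3)→tasted(g3,d4) ✓
Counterexamples (restrictor triples failing the scope): 2.

2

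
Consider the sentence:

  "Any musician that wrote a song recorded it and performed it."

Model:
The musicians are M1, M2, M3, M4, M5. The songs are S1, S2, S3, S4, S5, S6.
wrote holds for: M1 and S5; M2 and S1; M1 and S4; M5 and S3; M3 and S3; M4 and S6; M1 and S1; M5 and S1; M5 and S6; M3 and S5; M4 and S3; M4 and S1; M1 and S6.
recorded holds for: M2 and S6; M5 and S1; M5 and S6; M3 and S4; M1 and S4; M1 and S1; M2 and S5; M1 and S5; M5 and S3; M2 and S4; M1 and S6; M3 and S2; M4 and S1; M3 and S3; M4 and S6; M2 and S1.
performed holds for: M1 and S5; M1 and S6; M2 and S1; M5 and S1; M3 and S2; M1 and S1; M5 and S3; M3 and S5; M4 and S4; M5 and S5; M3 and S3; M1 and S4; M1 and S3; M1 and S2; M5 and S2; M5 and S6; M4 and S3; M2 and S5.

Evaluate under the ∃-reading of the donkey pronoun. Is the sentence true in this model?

False

"it" takes "a song" as antecedent — a donkey pronoun bound across the clause boundary.
Weak reading: every musician m with some wrote-song has at least one wrote-song s such that recorded(m,s) ∧ performed(m,s).
Per musician: M1:✓  M2:✓  M3:✓  M4:✗  M5:✓
M4 has no witness among its wrote-songs.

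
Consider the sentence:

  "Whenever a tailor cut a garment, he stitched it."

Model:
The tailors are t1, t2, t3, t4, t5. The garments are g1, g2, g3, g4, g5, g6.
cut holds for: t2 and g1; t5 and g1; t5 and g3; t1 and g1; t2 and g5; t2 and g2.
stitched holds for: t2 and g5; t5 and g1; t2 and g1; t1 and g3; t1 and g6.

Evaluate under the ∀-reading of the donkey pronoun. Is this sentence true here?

False

"it" takes "a garment" as antecedent — a donkey pronoun bound across the clause boundary.
Strong reading: for every (t,g) with cut(t,g), stitched(t,g).
Restrictor pairs: (t1,g1) ✗  (t2,g1) ✓  (t2,g2) ✗  (t2,g5) ✓  (t5,g1) ✓  (t5,g3) ✗
Counterexample: (t1,g1) is in cut but fails the scope.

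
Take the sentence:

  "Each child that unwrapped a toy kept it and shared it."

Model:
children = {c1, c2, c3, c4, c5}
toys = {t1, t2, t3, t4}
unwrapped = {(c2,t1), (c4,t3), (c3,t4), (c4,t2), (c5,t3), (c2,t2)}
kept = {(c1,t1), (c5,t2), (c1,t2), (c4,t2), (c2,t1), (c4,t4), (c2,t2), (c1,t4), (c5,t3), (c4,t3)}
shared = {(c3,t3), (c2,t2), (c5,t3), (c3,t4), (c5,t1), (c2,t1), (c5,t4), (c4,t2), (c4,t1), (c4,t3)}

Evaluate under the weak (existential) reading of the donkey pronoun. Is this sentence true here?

False

"it" takes "a toy" as antecedent — a donkey pronoun bound across the clause boundary.
Weak reading: every child c with some unwrapped-toy has at least one unwrapped-toy t such that kept(c,t) ∧ shared(c,t).
Per child: c2:✓  c3:✗  c4:✓  c5:✓
c3 has no witness among its unwrapped-toys.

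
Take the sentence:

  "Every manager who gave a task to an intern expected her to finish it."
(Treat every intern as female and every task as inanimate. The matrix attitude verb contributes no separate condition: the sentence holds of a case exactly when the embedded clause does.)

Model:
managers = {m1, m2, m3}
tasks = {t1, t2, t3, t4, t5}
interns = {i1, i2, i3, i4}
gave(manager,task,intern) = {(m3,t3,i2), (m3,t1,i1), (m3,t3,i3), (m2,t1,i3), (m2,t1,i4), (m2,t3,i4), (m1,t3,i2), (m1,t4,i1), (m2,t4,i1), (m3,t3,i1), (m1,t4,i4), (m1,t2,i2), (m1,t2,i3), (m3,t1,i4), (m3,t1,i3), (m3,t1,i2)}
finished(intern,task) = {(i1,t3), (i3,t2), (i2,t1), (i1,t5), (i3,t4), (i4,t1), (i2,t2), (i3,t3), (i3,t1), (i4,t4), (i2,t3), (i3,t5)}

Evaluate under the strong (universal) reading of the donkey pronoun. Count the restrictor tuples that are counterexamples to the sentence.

4

"her" takes "an intern" as antecedent and "it" takes "a task"; both are donkey pronouns co-varying with the restrictor.
Strong reading: for every (m,t,i) with gave(m,t,i), finished(i,t).
Restrictor triples: (m1,t2,i2)→finished(i2,t2) ✓  (m1,t2,i3)→finished(i3,t2) ✓  (m1,t3,i2)→finished(i2,t3) ✓  (m1,t4,i1)→finished(i1,t4) ✗  (m1,t4,i4)→finished(i4,t4) ✓  (m2,t1,i3)→finished(i3,t1) ✓  (m2,t1,i4)→finished(i4,t1) ✓  (m2,t3,i4)→finished(i4,t3) ✗  (m2,t4,i1)→finished(i1,t4) ✗  (m3,t1,i1)→finished(i1,t1) ✗  (m3,t1,i2)→finished(i2,t1) ✓  (m3,t1,i3)→finished(i3,t1) ✓  (m3,t1,i4)→finished(i4,t1) ✓  (m3,t3,i1)→finished(i1,t3) ✓  (m3,t3,i2)→finished(i2,t3) ✓  (m3,t3,i3)→finished(i3,t3) ✓
Counterexamples (restrictor triples failing the scope): 4.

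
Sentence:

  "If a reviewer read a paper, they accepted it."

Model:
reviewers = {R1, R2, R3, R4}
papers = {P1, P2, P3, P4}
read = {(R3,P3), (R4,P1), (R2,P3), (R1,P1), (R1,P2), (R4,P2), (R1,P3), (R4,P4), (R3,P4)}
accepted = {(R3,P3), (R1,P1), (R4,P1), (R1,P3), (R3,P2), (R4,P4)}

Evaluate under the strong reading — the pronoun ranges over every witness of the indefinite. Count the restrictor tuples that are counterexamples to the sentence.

"it" takes "a paper" as antecedent — a donkey pronoun bound across the clause boundary.
Strong reading: for every (r,p) with read(r,p), accepted(r,p).
Restrictor pairs: (R1,P1) ✓  (R1,P2) ✗  (R1,P3) ✓  (R2,P3) ✗  (R3,P3) ✓  (R3,P4) ✗  (R4,P1) ✓  (R4,P2) ✗  (R4,P4) ✓
Counterexamples (restrictor pairs failing the scope): 4.

4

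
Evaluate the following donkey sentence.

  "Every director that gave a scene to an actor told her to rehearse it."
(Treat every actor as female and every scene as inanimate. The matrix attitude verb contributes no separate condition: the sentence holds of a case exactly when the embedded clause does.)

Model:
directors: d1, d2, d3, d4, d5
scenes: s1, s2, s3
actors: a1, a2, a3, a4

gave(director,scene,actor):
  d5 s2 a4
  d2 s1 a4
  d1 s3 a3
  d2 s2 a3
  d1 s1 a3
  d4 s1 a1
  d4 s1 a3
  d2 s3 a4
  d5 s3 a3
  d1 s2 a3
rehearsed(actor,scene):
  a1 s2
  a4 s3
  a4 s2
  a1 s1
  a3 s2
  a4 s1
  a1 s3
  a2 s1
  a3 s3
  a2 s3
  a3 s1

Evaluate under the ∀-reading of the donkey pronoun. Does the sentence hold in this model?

True

"her" takes "an actor" as antecedent and "it" takes "a scene"; both are donkey pronouns co-varying with the restrictor.
Strong reading: for every (d,s,a) with gave(d,s,a), rehearsed(a,s).
Restrictor triples: (d1,s1,a3)→rehearsed(a3,s1) ✓  (d1,s2,a3)→rehearsed(a3,s2) ✓  (d1,s3,a3)→rehearsed(a3,s3) ✓  (d2,s1,a4)→rehearsed(a4,s1) ✓  (d2,s2,a3)→rehearsed(a3,s2) ✓  (d2,s3,a4)→rehearsed(a4,s3) ✓  (d4,s1,a1)→rehearsed(a1,s1) ✓  (d4,s1,a3)→rehearsed(a3,s1) ✓  (d5,s2,a4)→rehearsed(a4,s2) ✓  (d5,s3,a3)→rehearsed(a3,s3) ✓
Every restrictor triple satisfies the scope.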